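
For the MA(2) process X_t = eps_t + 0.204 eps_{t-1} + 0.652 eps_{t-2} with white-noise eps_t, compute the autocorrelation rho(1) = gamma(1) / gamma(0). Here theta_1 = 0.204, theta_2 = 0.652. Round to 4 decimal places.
\rho(1) = 0.2298

For an MA(q) process with theta_0 = 1, the autocovariance is
  gamma(k) = sigma^2 * sum_{i=0..q-k} theta_i * theta_{i+k},
and rho(k) = gamma(k) / gamma(0). Sigma^2 cancels.
  numerator   = (1)*(0.204) + (0.204)*(0.652) = 0.337008.
  denominator = (1)^2 + (0.204)^2 + (0.652)^2 = 1.46672.
  rho(1) = 0.337008 / 1.46672 = 0.2298.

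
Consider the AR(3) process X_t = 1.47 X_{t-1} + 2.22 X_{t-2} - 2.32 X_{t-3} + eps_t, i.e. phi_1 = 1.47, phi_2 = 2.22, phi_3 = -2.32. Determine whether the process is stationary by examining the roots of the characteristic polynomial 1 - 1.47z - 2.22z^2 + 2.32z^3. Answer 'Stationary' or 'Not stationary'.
\text{Not stationary}

The AR(p) characteristic polynomial is P(z) = 1 - 1.47z - 2.22z^2 + 2.32z^3.
Stationarity requires all roots to lie outside the unit circle, i.e. |z| > 1 for every root.
Degree 3: look for a simple real root z0 first, then factor out (1 - z/z0) and solve the remaining quadratic.
Testing z0 = 0.5: P(0.5) = 1 + (-1.47)(0.5) + (-2.22)(0.5)^2 + (2.32)(0.5)^3
  = 1 + (-0.735) + (-0.555) + (0.29) = 0.  So z_0 = 0.5 is a root, |z_0| = 0.5.
Divide out the factor (1 - 2 z) = (1 - z/z0) (since 1/z0 = 2):
  P(z) = (1 - 2 z)(1 + (0.53) z + (-1.16) z^2)
  [check: z-coef 0.53 - (2) = -1.47; z^2-coef -1.16 - (2)(0.53) = -2.22; z^3-coef -(2)(-1.16) = 2.32.]
Remaining roots from the quadratic factor 1 + (0.53) z + (-1.16) z^2:
  Set 1 + (0.53) z + (-1.16) z^2 = 0, i.e. a z^2 + b z + c = 0 with a = -1.16, b = 0.53, c = 1.
  Discriminant D = b^2 - 4ac = (0.53)^2 - 4*(-1.16)*1 = 0.2809 - (-4.64) = 4.9209.
  D >= 0, so the roots are real: z = (-b +/- sqrt(D)) / (2a) = (-0.53 +/- 2.21831) / (-2.32).
    z_1 = (-0.53 + 2.21831) / (-2.32) = -0.7277,   |z_1| = 0.7277.
    z_2 = (-0.53 - 2.21831) / (-2.32) = 1.1846,   |z_2| = 1.1846.
Moduli of all roots: 0.5000, 0.7277, 1.1846.
All moduli strictly greater than 1? No.
Verdict: Not stationary.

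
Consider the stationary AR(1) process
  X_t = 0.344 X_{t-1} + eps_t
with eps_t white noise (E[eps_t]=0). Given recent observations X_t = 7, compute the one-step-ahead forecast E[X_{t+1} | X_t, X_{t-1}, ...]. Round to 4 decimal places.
E[X_{t+1} \mid \mathcal F_t] = 2.4080

For an AR(p) model X_t = c + sum_i phi_i X_{t-i} + eps_t, the
one-step-ahead conditional mean is
  E[X_{t+1} | X_t, ...] = c + sum_i phi_i X_{t+1-i}.
Substitute known values:
  E[X_{t+1} | ...] = (0.344) * (7)
                   = 2.4080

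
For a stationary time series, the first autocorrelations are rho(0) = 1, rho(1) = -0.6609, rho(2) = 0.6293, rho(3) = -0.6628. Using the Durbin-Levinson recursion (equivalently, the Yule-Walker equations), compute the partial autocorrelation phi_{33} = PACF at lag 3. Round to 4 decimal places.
\phi_{33} = -0.3280

The PACF at lag k is phi_{kk}, the last component of the solution
to the Yule-Walker system G_k phi = r_k where
  (G_k)_{ij} = rho(|i - j|), (r_k)_i = rho(i), i,j = 1..k.
Equivalently, Durbin-Levinson gives phi_{kk} iteratively:
  phi_{11} = rho(1)
  phi_{kk} = [rho(k) - sum_{j=1..k-1} phi_{k-1,j} rho(k-j)]
            / [1 - sum_{j=1..k-1} phi_{k-1,j} rho(j)],
  phi_{k,j} = phi_{k-1,j} - phi_{kk} phi_{k-1,k-j},  j = 1..k-1.
Step k = 1:
  phi_11 = rho(1) = -0.6609.
Step k = 2:
  phi_22 = [rho(2) - phi_11 rho(1)] / [1 - phi_11 rho(1)] = [0.6293 - (-0.6609)(-0.6609)] / [1 - (-0.6609)(-0.6609)]
         = 0.19251119 / 0.56321119 = 0.34181.
  Update: phi_21 = phi_11 - phi_22 phi_11 = -0.6609 - (0.34181)(-0.6609) = -0.434998.
Step k = 3:
  phi_33 = [rho(3) - phi_21 rho(2) - phi_22 rho(1)] / [1 - phi_21 rho(1) - phi_22 rho(2)]
    numerator   = -0.6628 - (-0.434998)(0.6293) - (0.34181)(-0.6609) = -0.16315369
    denominator = 1 - (-0.434998)(-0.6609) - (0.34181)(0.6293) = 0.49740895
  phi_33 = -0.16315369 / 0.49740895 = -0.328.
Therefore phi_{33} = -0.3280.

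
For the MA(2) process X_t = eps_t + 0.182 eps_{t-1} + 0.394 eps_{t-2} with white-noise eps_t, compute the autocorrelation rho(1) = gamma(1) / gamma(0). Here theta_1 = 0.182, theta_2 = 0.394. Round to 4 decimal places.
\rho(1) = 0.2135

For an MA(q) process with theta_0 = 1, the autocovariance is
  gamma(k) = sigma^2 * sum_{i=0..q-k} theta_i * theta_{i+k},
and rho(k) = gamma(k) / gamma(0). Sigma^2 cancels.
  numerator   = (1)*(0.182) + (0.182)*(0.394) = 0.253708.
  denominator = (1)^2 + (0.182)^2 + (0.394)^2 = 1.18836.
  rho(1) = 0.253708 / 1.18836 = 0.2135.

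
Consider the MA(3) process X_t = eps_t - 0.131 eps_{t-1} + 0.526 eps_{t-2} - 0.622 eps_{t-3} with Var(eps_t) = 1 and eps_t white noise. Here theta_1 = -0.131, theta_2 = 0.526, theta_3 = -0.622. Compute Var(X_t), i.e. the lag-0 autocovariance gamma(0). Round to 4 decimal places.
\gamma(0) = 1.6807

For an MA(q) process X_t = eps_t + sum_i theta_i eps_{t-i} with
Var(eps_t) = sigma^2, the variance is
  gamma(0) = sigma^2 * (1 + sum_i theta_i^2).
  sum_i theta_i^2 = (-0.131)^2 + (0.526)^2 + (-0.622)^2 = 0.017161 + 0.276676 + 0.386884 = 0.680721.
  gamma(0) = 1 * (1 + 0.680721) = 1 * 1.680721 = 1.680721, which rounds to 1.6807.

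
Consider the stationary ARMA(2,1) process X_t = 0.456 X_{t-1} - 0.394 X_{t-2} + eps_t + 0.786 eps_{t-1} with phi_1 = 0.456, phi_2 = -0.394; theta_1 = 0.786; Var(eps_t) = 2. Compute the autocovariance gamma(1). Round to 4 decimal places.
\gamma(1) = 2.9767

Multiply the model equation by X_{t-k} and take expectations. With theta_0 = psi_0 = 1 and psi_j the MA(infinity) weights, this gives
  gamma(k) - sum_i phi_i gamma(k-i) = c_k,
  c_k = sigma^2 * sum_{j=k..q} theta_j psi_{j-k}   (c_k = 0 for k > q),
using gamma(-m) = gamma(m).
psi-weights needed (psi_j = theta_j + sum_i phi_i psi_{j-i}):
  psi_1 = theta_1 + phi_1 = 0.786 + (0.456) = 1.242
Right-hand sides:
  c_0 = sigma^2 (1 + theta_1 psi_1) = 2 * (1 + (0.786)(1.242)) = 2 * 1.976212 = 3.952424
  c_1 = sigma^2 theta_1 = 2 * (0.786) = 1.572
  c_2 = 0
Equations for k = 0, 1, 2 (AR order 2, c_2 = 0):
  (E0) gamma(0) = phi_1 gamma(1) + phi_2 gamma(2) + c_0
  (E1) gamma(1) = phi_1 gamma(0) + phi_2 gamma(1) + c_1
  (E2) gamma(2) = phi_1 gamma(1) + phi_2 gamma(0)
From (E1): gamma(1) = A gamma(0) + B with
  A = phi_1 / (1 - phi_2) = 0.456 / 1.394 = 0.327116,   B = c_1 / (1 - phi_2) = 1.572 / 1.394 = 1.12769.
Insert (E2) into (E0): gamma(0) (1 - phi_2^2) = phi_1 (1 + phi_2) gamma(1) + c_0.
  phi_1 (1 + phi_2) = (0.456)(0.606) = 0.276336,   1 - phi_2^2 = 0.844764.
Replace gamma(1) by A gamma(0) + B and collect gamma(0):
  gamma(0) [0.844764 - (0.276336)(0.327116)] = (0.276336)(1.12769) + 3.952424
  gamma(0) * 0.75437 = 4.264045
  gamma(0) = 4.264045 / 0.75437 = 5.652459.
  gamma(1) = A gamma(0) + B = (0.327116)(5.652459) + (1.12769) = 2.976701.
Therefore gamma(1) = 2.9767 (to 4 decimal places).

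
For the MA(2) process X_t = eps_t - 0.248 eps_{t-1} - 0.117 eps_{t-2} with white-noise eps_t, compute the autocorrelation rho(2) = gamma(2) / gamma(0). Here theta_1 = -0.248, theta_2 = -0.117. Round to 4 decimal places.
\rho(2) = -0.1088

For an MA(q) process with theta_0 = 1, the autocovariance is
  gamma(k) = sigma^2 * sum_{i=0..q-k} theta_i * theta_{i+k},
and rho(k) = gamma(k) / gamma(0). Sigma^2 cancels.
  numerator   = (1)*(-0.117) = -0.117.
  denominator = (1)^2 + (-0.248)^2 + (-0.117)^2 = 1.075193.
  rho(2) = -0.117 / 1.075193 = -0.1088.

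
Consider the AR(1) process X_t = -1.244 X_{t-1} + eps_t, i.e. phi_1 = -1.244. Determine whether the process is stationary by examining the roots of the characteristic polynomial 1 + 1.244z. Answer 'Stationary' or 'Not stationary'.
\text{Not stationary}

The AR(p) characteristic polynomial is P(z) = 1 + 1.244z.
Stationarity requires all roots to lie outside the unit circle, i.e. |z| > 1 for every root.
This is linear in z: 1 + (1.244) z = 0  =>  z = -1/(1.244) = -0.803859,  |z| = 0.803859.
Moduli of all roots: 0.8039.
All moduli strictly greater than 1? No.
Verdict: Not stationary.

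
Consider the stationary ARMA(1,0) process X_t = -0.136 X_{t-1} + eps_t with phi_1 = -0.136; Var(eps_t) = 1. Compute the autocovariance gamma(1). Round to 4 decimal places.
\gamma(1) = -0.1386

Multiply the model equation by X_{t-k} and take expectations. With theta_0 = psi_0 = 1 and psi_j the MA(infinity) weights, this gives
  gamma(k) - sum_i phi_i gamma(k-i) = c_k,
  c_k = sigma^2 * sum_{j=k..q} theta_j psi_{j-k}   (c_k = 0 for k > q),
using gamma(-m) = gamma(m).
Pure AR (q = 0): c_0 = sigma^2 = 1, c_k = 0 for k >= 1.
Equations for k = 0 and k = 1 (AR order 1):
  gamma(0) = phi_1 gamma(1) + c_0
  gamma(1) = phi_1 gamma(0) + c_1
Substituting the second into the first: gamma(0) (1 - phi_1^2) = c_0 + phi_1 c_1, so
  gamma(0) = c_0 / (1 - phi_1^2) = 1 / (1 - (-0.136)^2) = 1 / 0.981504 = 1.018845.
  gamma(1) = phi_1 gamma(0) = (-0.136)(1.018845) = -0.138563.
Therefore gamma(1) = -0.1386 (to 4 decimal places).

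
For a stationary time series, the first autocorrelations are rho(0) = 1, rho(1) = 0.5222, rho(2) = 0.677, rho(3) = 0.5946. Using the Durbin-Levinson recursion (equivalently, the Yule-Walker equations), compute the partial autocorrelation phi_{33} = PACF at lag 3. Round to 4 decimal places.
\phi_{33} = 0.2931

The PACF at lag k is phi_{kk}, the last component of the solution
to the Yule-Walker system G_k phi = r_k where
  (G_k)_{ij} = rho(|i - j|), (r_k)_i = rho(i), i,j = 1..k.
Equivalently, Durbin-Levinson gives phi_{kk} iteratively:
  phi_{11} = rho(1)
  phi_{kk} = [rho(k) - sum_{j=1..k-1} phi_{k-1,j} rho(k-j)]
            / [1 - sum_{j=1..k-1} phi_{k-1,j} rho(j)],
  phi_{k,j} = phi_{k-1,j} - phi_{kk} phi_{k-1,k-j},  j = 1..k-1.
Step k = 1:
  phi_11 = rho(1) = 0.5222.
Step k = 2:
  phi_22 = [rho(2) - phi_11 rho(1)] / [1 - phi_11 rho(1)] = [0.677 - (0.5222)(0.5222)] / [1 - (0.5222)(0.5222)]
         = 0.40430716 / 0.72730716 = 0.555896.
  Update: phi_21 = phi_11 - phi_22 phi_11 = 0.5222 - (0.555896)(0.5222) = 0.231911.
Step k = 3:
  phi_33 = [rho(3) - phi_21 rho(2) - phi_22 rho(1)] / [1 - phi_21 rho(1) - phi_22 rho(2)]
    numerator   = 0.5946 - (0.231911)(0.677) - (0.555896)(0.5222) = 0.14730728
    denominator = 1 - (0.231911)(0.5222) - (0.555896)(0.677) = 0.50255442
  phi_33 = 0.14730728 / 0.50255442 = 0.2931.
Therefore phi_{33} = 0.2931.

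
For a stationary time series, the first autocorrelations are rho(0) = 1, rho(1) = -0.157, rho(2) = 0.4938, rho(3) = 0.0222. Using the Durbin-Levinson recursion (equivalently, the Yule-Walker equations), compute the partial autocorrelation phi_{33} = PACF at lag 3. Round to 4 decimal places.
\phi_{33} = 0.1840

The PACF at lag k is phi_{kk}, the last component of the solution
to the Yule-Walker system G_k phi = r_k where
  (G_k)_{ij} = rho(|i - j|), (r_k)_i = rho(i), i,j = 1..k.
Equivalently, Durbin-Levinson gives phi_{kk} iteratively:
  phi_{11} = rho(1)
  phi_{kk} = [rho(k) - sum_{j=1..k-1} phi_{k-1,j} rho(k-j)]
            / [1 - sum_{j=1..k-1} phi_{k-1,j} rho(j)],
  phi_{k,j} = phi_{k-1,j} - phi_{kk} phi_{k-1,k-j},  j = 1..k-1.
Step k = 1:
  phi_11 = rho(1) = -0.157.
Step k = 2:
  phi_22 = [rho(2) - phi_11 rho(1)] / [1 - phi_11 rho(1)] = [0.4938 - (-0.157)(-0.157)] / [1 - (-0.157)(-0.157)]
         = 0.469151 / 0.975351 = 0.481007.
  Update: phi_21 = phi_11 - phi_22 phi_11 = -0.157 - (0.481007)(-0.157) = -0.081482.
Step k = 3:
  phi_33 = [rho(3) - phi_21 rho(2) - phi_22 rho(1)] / [1 - phi_21 rho(1) - phi_22 rho(2)]
    numerator   = 0.0222 - (-0.081482)(0.4938) - (0.481007)(-0.157) = 0.13795389
    denominator = 1 - (-0.081482)(-0.157) - (0.481007)(0.4938) = 0.74968592
  phi_33 = 0.13795389 / 0.74968592 = 0.184.
Therefore phi_{33} = 0.1840.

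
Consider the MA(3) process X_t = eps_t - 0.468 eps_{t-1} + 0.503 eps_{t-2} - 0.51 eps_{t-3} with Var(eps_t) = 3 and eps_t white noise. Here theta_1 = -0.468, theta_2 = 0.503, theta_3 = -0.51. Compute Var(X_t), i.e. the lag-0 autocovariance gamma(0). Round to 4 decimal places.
\gamma(0) = 5.1964

For an MA(q) process X_t = eps_t + sum_i theta_i eps_{t-i} with
Var(eps_t) = sigma^2, the variance is
  gamma(0) = sigma^2 * (1 + sum_i theta_i^2).
  sum_i theta_i^2 = (-0.468)^2 + (0.503)^2 + (-0.51)^2 = 0.219024 + 0.253009 + 0.2601 = 0.732133.
  gamma(0) = 3 * (1 + 0.732133) = 3 * 1.732133 = 5.196399, which rounds to 5.1964.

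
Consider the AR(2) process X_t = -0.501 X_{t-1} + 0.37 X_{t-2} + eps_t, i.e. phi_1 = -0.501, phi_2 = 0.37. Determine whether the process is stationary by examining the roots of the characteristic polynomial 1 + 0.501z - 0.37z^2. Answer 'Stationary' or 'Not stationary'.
\text{Stationary}

The AR(p) characteristic polynomial is P(z) = 1 + 0.501z - 0.37z^2.
Stationarity requires all roots to lie outside the unit circle, i.e. |z| > 1 for every root.
Set 1 + (0.501) z + (-0.37) z^2 = 0, i.e. a z^2 + b z + c = 0 with a = -0.37, b = 0.501, c = 1.
Discriminant D = b^2 - 4ac = (0.501)^2 - 4*(-0.37)*1 = 0.251001 - (-1.48) = 1.731001.
D >= 0, so the roots are real: z = (-b +/- sqrt(D)) / (2a) = (-0.501 +/- 1.315675) / (-0.74).
  z_1 = (-0.501 + 1.315675) / (-0.74) = -1.1009,   |z_1| = 1.1009.
  z_2 = (-0.501 - 1.315675) / (-0.74) = 2.455,   |z_2| = 2.455.
Moduli of all roots: 1.1009, 2.4550.
All moduli strictly greater than 1? Yes.
Verdict: Stationary.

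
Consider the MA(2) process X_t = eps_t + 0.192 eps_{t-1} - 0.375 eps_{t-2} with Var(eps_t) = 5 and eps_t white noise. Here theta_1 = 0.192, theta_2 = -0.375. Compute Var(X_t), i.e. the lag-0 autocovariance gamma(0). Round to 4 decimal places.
\gamma(0) = 5.8874

For an MA(q) process X_t = eps_t + sum_i theta_i eps_{t-i} with
Var(eps_t) = sigma^2, the variance is
  gamma(0) = sigma^2 * (1 + sum_i theta_i^2).
  sum_i theta_i^2 = (0.192)^2 + (-0.375)^2 = 0.036864 + 0.140625 = 0.177489.
  gamma(0) = 5 * (1 + 0.177489) = 5 * 1.177489 = 5.887445, which rounds to 5.8874.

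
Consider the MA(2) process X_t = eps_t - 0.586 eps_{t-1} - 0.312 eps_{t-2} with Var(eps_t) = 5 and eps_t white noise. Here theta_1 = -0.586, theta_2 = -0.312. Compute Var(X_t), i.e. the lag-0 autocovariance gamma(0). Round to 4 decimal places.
\gamma(0) = 7.2037

For an MA(q) process X_t = eps_t + sum_i theta_i eps_{t-i} with
Var(eps_t) = sigma^2, the variance is
  gamma(0) = sigma^2 * (1 + sum_i theta_i^2).
  sum_i theta_i^2 = (-0.586)^2 + (-0.312)^2 = 0.343396 + 0.097344 = 0.44074.
  gamma(0) = 5 * (1 + 0.44074) = 5 * 1.44074 = 7.2037.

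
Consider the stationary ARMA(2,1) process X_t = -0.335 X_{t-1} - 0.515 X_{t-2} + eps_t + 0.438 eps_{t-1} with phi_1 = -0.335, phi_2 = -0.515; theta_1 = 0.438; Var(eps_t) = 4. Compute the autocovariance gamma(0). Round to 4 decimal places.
\gamma(0) = 5.7131

Multiply the model equation by X_{t-k} and take expectations. With theta_0 = psi_0 = 1 and psi_j the MA(infinity) weights, this gives
  gamma(k) - sum_i phi_i gamma(k-i) = c_k,
  c_k = sigma^2 * sum_{j=k..q} theta_j psi_{j-k}   (c_k = 0 for k > q),
using gamma(-m) = gamma(m).
psi-weights needed (psi_j = theta_j + sum_i phi_i psi_{j-i}):
  psi_1 = theta_1 + phi_1 = 0.438 + (-0.335) = 0.103
Right-hand sides:
  c_0 = sigma^2 (1 + theta_1 psi_1) = 4 * (1 + (0.438)(0.103)) = 4 * 1.045114 = 4.180456
  c_1 = sigma^2 theta_1 = 4 * (0.438) = 1.752
  c_2 = 0
Equations for k = 0, 1, 2 (AR order 2, c_2 = 0):
  (E0) gamma(0) = phi_1 gamma(1) + phi_2 gamma(2) + c_0
  (E1) gamma(1) = phi_1 gamma(0) + phi_2 gamma(1) + c_1
  (E2) gamma(2) = phi_1 gamma(1) + phi_2 gamma(0)
From (E1): gamma(1) = A gamma(0) + B with
  A = phi_1 / (1 - phi_2) = -0.335 / 1.515 = -0.221122,   B = c_1 / (1 - phi_2) = 1.752 / 1.515 = 1.156436.
Insert (E2) into (E0): gamma(0) (1 - phi_2^2) = phi_1 (1 + phi_2) gamma(1) + c_0.
  phi_1 (1 + phi_2) = (-0.335)(0.485) = -0.162475,   1 - phi_2^2 = 0.734775.
Replace gamma(1) by A gamma(0) + B and collect gamma(0):
  gamma(0) [0.734775 - (-0.162475)(-0.221122)] = (-0.162475)(1.156436) + 4.180456
  gamma(0) * 0.698848 = 3.992564
  gamma(0) = 3.992564 / 0.698848 = 5.713064.
Therefore gamma(0) = 5.7131 (to 4 decimal places).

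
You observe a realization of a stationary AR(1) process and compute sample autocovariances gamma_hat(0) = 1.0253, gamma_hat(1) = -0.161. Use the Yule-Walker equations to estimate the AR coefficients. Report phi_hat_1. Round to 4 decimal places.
\hat\phi_{1} = -0.1570

The Yule-Walker equations for an AR(p) process read, in matrix form,
  Gamma_p phi = r_p,   with   (Gamma_p)_{ij} = gamma(|i - j|),
                       (r_p)_i = gamma(i),   i,j = 1..p.
Substitute the sample gammas (Toeplitz matrix and right-hand side of size 1):
  Gamma_p = [[1.0253]]
  r_p     = [-0.161]
With p = 1 this is the single equation gamma(0) phi_1 = gamma(1):
  phi_hat_1 = gamma(1) / gamma(0) = -0.161 / 1.0253 = -0.1570.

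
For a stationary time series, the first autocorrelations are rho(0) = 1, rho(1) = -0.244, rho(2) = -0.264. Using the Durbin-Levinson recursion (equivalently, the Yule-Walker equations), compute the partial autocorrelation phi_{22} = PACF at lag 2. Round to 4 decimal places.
\phi_{22} = -0.3440

The PACF at lag k is phi_{kk}, the last component of the solution
to the Yule-Walker system G_k phi = r_k where
  (G_k)_{ij} = rho(|i - j|), (r_k)_i = rho(i), i,j = 1..k.
Equivalently, Durbin-Levinson gives phi_{kk} iteratively:
  phi_{11} = rho(1)
  phi_{kk} = [rho(k) - sum_{j=1..k-1} phi_{k-1,j} rho(k-j)]
            / [1 - sum_{j=1..k-1} phi_{k-1,j} rho(j)],
  phi_{k,j} = phi_{k-1,j} - phi_{kk} phi_{k-1,k-j},  j = 1..k-1.
Step k = 1:
  phi_11 = rho(1) = -0.244.
Step k = 2:
  phi_22 = [rho(2) - phi_11 rho(1)] / [1 - phi_11 rho(1)] = [-0.264 - (-0.244)(-0.244)] / [1 - (-0.244)(-0.244)]
         = -0.323536 / 0.940464 = -0.344.
Therefore phi_{22} = -0.3440.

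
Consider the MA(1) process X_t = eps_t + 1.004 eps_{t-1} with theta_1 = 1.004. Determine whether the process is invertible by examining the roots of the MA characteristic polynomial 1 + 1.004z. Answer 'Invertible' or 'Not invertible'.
\text{Not invertible}

The MA(q) characteristic polynomial is P(z) = 1 + 1.004z.
Invertibility requires all roots to lie outside the unit circle, i.e. |z| > 1 for every root.
This is linear in z: 1 + (1.004) z = 0  =>  z = -1/(1.004) = -0.996016,  |z| = 0.996016.
Moduli of all roots: 0.9960.
All moduli strictly greater than 1? No.
Verdict: Not invertible.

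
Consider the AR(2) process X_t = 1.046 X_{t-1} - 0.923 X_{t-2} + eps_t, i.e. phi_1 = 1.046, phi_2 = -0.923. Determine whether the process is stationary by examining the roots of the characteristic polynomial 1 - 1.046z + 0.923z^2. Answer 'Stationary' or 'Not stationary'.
\text{Stationary}

The AR(p) characteristic polynomial is P(z) = 1 - 1.046z + 0.923z^2.
Stationarity requires all roots to lie outside the unit circle, i.e. |z| > 1 for every root.
Set 1 + (-1.046) z + (0.923) z^2 = 0, i.e. a z^2 + b z + c = 0 with a = 0.923, b = -1.046, c = 1.
Discriminant D = b^2 - 4ac = (-1.046)^2 - 4*(0.923)*1 = 1.094116 - (3.692) = -2.597884.
D < 0, so the roots are the complex-conjugate pair z = (-b +/- i sqrt(-D)) / (2a) = 0.5666 +/- 0.8731i.
For a conjugate pair |z|^2 = z * conj(z) = (product of roots) = c/a = 1/(0.923) = 1.083424, so |z| = sqrt(1.083424) = 1.0409 for both roots.
Moduli of all roots: 1.0409, 1.0409.
All moduli strictly greater than 1? Yes.
Verdict: Stationary.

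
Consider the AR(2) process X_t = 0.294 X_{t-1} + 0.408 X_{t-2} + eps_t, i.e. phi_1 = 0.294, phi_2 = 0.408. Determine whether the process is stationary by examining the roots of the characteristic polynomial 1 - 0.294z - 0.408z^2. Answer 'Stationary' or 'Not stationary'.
\text{Stationary}

The AR(p) characteristic polynomial is P(z) = 1 - 0.294z - 0.408z^2.
Stationarity requires all roots to lie outside the unit circle, i.e. |z| > 1 for every root.
Set 1 + (-0.294) z + (-0.408) z^2 = 0, i.e. a z^2 + b z + c = 0 with a = -0.408, b = -0.294, c = 1.
Discriminant D = b^2 - 4ac = (-0.294)^2 - 4*(-0.408)*1 = 0.086436 - (-1.632) = 1.718436.
D >= 0, so the roots are real: z = (-b +/- sqrt(D)) / (2a) = (0.294 +/- 1.310891) / (-0.816).
  z_1 = (0.294 + 1.310891) / (-0.816) = -1.9668,   |z_1| = 1.9668.
  z_2 = (0.294 - 1.310891) / (-0.816) = 1.2462,   |z_2| = 1.2462.
Moduli of all roots: 1.9668, 1.2462.
All moduli strictly greater than 1? Yes.
Verdict: Stationary.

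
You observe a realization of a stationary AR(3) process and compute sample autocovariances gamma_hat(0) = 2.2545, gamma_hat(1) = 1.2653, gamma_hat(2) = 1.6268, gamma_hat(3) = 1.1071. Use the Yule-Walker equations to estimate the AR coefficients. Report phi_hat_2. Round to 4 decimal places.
\hat\phi_{2} = 0.5970

The Yule-Walker equations for an AR(p) process read, in matrix form,
  Gamma_p phi = r_p,   with   (Gamma_p)_{ij} = gamma(|i - j|),
                       (r_p)_i = gamma(i),   i,j = 1..p.
Substitute the sample gammas (Toeplitz matrix and right-hand side of size 3):
  Gamma_p = [[2.2545, 1.2653, 1.6268], [1.2653, 2.2545, 1.2653], [1.6268, 1.2653, 2.2545]]
  r_p     = [1.2653, 1.6268, 1.1071]
Written out (R1..R3):
  (R1) 2.2545 phi_1 + 1.2653 phi_2 + 1.6268 phi_3 = 1.2653
  (R2) 1.2653 phi_1 + 2.2545 phi_2 + 1.2653 phi_3 = 1.6268
  (R3) 1.6268 phi_1 + 1.2653 phi_2 + 2.2545 phi_3 = 1.1071
Gaussian elimination:
  R2 <- R2 - (1.2653/2.2545) R1 = R2 - (0.561233) R1:  1.544372 phi_2 + 0.352286 phi_3 = 0.916672
  R3 <- R3 - (1.6268/2.2545) R1 = R3 - (0.721579) R1:  0.352286 phi_2 + 1.080635 phi_3 = 0.194086
  R3 <- R3 - (0.352286/1.544372) R2 = R3 - (0.22811) R2:  1.000275 phi_3 = -0.015016
Back-substitution:
  phi_hat_3 = -0.015016 / 1.000275 = -0.015011
  phi_hat_2 = (0.916672 - (0.352286)(-0.015011)) / 1.544372 = 0.596981
  phi_hat_1 = (1.2653 - (1.2653)(0.596981) - (1.6268)(-0.015011)) / 2.2545 = 0.23702
So phi_hat = [0.2370, 0.5970, -0.0150].
Therefore phi_hat_2 = 0.5970.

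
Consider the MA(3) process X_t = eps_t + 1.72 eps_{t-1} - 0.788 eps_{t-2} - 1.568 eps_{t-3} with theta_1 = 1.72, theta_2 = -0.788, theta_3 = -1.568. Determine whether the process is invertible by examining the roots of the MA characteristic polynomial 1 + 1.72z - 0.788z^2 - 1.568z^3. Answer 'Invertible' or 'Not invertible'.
\text{Not invertible}

The MA(q) characteristic polynomial is P(z) = 1 + 1.72z - 0.788z^2 - 1.568z^3.
Invertibility requires all roots to lie outside the unit circle, i.e. |z| > 1 for every root.
Degree 3: look for a simple real root z0 first, then factor out (1 - z/z0) and solve the remaining quadratic.
Testing z0 = -0.625: P(-0.625) = 1 + (1.72)(-0.625) + (-0.788)(-0.625)^2 + (-1.568)(-0.625)^3
  = 1 + (-1.075) + (-0.307812) + (0.382812) = 0.  So z_0 = -0.625 is a root, |z_0| = 0.625.
Divide out the factor (1 + 1.6 z) = (1 - z/z0) (since 1/z0 = -1.6):
  P(z) = (1 + 1.6 z)(1 + (0.12) z + (-0.98) z^2)
  [check: z-coef 0.12 - (-1.6) = 1.72; z^2-coef -0.98 - (-1.6)(0.12) = -0.788; z^3-coef -(-1.6)(-0.98) = -1.568.]
Remaining roots from the quadratic factor 1 + (0.12) z + (-0.98) z^2:
  Set 1 + (0.12) z + (-0.98) z^2 = 0, i.e. a z^2 + b z + c = 0 with a = -0.98, b = 0.12, c = 1.
  Discriminant D = b^2 - 4ac = (0.12)^2 - 4*(-0.98)*1 = 0.0144 - (-3.92) = 3.9344.
  D >= 0, so the roots are real: z = (-b +/- sqrt(D)) / (2a) = (-0.12 +/- 1.983532) / (-1.96).
    z_1 = (-0.12 + 1.983532) / (-1.96) = -0.9508,   |z_1| = 0.9508.
    z_2 = (-0.12 - 1.983532) / (-1.96) = 1.0732,   |z_2| = 1.0732.
Moduli of all roots: 0.6250, 0.9508, 1.0732.
All moduli strictly greater than 1? No.
Verdict: Not invertible.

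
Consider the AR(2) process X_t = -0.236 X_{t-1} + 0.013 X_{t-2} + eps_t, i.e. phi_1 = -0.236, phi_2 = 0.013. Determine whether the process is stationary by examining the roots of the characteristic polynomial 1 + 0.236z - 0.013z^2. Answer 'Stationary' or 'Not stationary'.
\text{Stationary}

The AR(p) characteristic polynomial is P(z) = 1 + 0.236z - 0.013z^2.
Stationarity requires all roots to lie outside the unit circle, i.e. |z| > 1 for every root.
Set 1 + (0.236) z + (-0.013) z^2 = 0, i.e. a z^2 + b z + c = 0 with a = -0.013, b = 0.236, c = 1.
Discriminant D = b^2 - 4ac = (0.236)^2 - 4*(-0.013)*1 = 0.055696 - (-0.052) = 0.107696.
D >= 0, so the roots are real: z = (-b +/- sqrt(D)) / (2a) = (-0.236 +/- 0.328171) / (-0.026).
  z_1 = (-0.236 + 0.328171) / (-0.026) = -3.545,   |z_1| = 3.545.
  z_2 = (-0.236 - 0.328171) / (-0.026) = 21.6989,   |z_2| = 21.6989.
Moduli of all roots: 3.5450, 21.6989.
All moduli strictly greater than 1? Yes.
Verdict: Stationary.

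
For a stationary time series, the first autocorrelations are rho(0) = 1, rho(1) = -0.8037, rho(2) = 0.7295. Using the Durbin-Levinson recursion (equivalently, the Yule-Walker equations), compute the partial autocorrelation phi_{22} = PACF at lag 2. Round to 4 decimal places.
\phi_{22} = 0.2360

The PACF at lag k is phi_{kk}, the last component of the solution
to the Yule-Walker system G_k phi = r_k where
  (G_k)_{ij} = rho(|i - j|), (r_k)_i = rho(i), i,j = 1..k.
Equivalently, Durbin-Levinson gives phi_{kk} iteratively:
  phi_{11} = rho(1)
  phi_{kk} = [rho(k) - sum_{j=1..k-1} phi_{k-1,j} rho(k-j)]
            / [1 - sum_{j=1..k-1} phi_{k-1,j} rho(j)],
  phi_{k,j} = phi_{k-1,j} - phi_{kk} phi_{k-1,k-j},  j = 1..k-1.
Step k = 1:
  phi_11 = rho(1) = -0.8037.
Step k = 2:
  phi_22 = [rho(2) - phi_11 rho(1)] / [1 - phi_11 rho(1)] = [0.7295 - (-0.8037)(-0.8037)] / [1 - (-0.8037)(-0.8037)]
         = 0.08356631 / 0.35406631 = 0.236.
Therefore phi_{22} = 0.2360.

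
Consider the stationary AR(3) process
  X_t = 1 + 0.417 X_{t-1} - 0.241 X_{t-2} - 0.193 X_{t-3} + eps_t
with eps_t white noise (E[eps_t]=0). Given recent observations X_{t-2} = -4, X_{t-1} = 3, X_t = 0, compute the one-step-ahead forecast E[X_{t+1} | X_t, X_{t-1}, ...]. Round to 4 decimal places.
E[X_{t+1} \mid \mathcal F_t] = 1.0490

For an AR(p) model X_t = c + sum_i phi_i X_{t-i} + eps_t, the
one-step-ahead conditional mean is
  E[X_{t+1} | X_t, ...] = c + sum_i phi_i X_{t+1-i}.
Substitute known values:
  E[X_{t+1} | ...] = 1 + (0.417) * (0) + (-0.241) * (3) + (-0.193) * (-4)
                   = 1.0490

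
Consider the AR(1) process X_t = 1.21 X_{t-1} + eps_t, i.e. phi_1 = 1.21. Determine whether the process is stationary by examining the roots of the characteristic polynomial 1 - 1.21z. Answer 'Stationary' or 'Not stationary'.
\text{Not stationary}

The AR(p) characteristic polynomial is P(z) = 1 - 1.21z.
Stationarity requires all roots to lie outside the unit circle, i.e. |z| > 1 for every root.
This is linear in z: 1 + (-1.21) z = 0  =>  z = -1/(-1.21) = 0.826446,  |z| = 0.826446.
Moduli of all roots: 0.8264.
All moduli strictly greater than 1? No.
Verdict: Not stationary.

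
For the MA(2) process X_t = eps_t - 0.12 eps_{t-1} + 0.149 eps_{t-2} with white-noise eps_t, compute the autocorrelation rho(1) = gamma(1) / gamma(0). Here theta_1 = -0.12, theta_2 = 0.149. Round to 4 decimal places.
\rho(1) = -0.1330

For an MA(q) process with theta_0 = 1, the autocovariance is
  gamma(k) = sigma^2 * sum_{i=0..q-k} theta_i * theta_{i+k},
and rho(k) = gamma(k) / gamma(0). Sigma^2 cancels.
  numerator   = (1)*(-0.12) + (-0.12)*(0.149) = -0.13788.
  denominator = (1)^2 + (-0.12)^2 + (0.149)^2 = 1.036601.
  rho(1) = -0.13788 / 1.036601 = -0.1330.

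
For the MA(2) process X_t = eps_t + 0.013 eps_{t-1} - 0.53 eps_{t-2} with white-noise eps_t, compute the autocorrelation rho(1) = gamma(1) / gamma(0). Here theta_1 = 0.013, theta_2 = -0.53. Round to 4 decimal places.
\rho(1) = 0.0048

For an MA(q) process with theta_0 = 1, the autocovariance is
  gamma(k) = sigma^2 * sum_{i=0..q-k} theta_i * theta_{i+k},
and rho(k) = gamma(k) / gamma(0). Sigma^2 cancels.
  numerator   = (1)*(0.013) + (0.013)*(-0.53) = 0.00611.
  denominator = (1)^2 + (0.013)^2 + (-0.53)^2 = 1.281069.
  rho(1) = 0.00611 / 1.281069 = 0.0048.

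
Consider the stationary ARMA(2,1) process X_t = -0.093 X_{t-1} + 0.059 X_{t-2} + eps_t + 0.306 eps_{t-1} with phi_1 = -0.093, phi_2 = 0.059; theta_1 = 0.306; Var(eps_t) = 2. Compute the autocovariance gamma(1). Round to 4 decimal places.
\gamma(1) = 0.4434

Multiply the model equation by X_{t-k} and take expectations. With theta_0 = psi_0 = 1 and psi_j the MA(infinity) weights, this gives
  gamma(k) - sum_i phi_i gamma(k-i) = c_k,
  c_k = sigma^2 * sum_{j=k..q} theta_j psi_{j-k}   (c_k = 0 for k > q),
using gamma(-m) = gamma(m).
psi-weights needed (psi_j = theta_j + sum_i phi_i psi_{j-i}):
  psi_1 = theta_1 + phi_1 = 0.306 + (-0.093) = 0.213
Right-hand sides:
  c_0 = sigma^2 (1 + theta_1 psi_1) = 2 * (1 + (0.306)(0.213)) = 2 * 1.065178 = 2.130356
  c_1 = sigma^2 theta_1 = 2 * (0.306) = 0.612
  c_2 = 0
Equations for k = 0, 1, 2 (AR order 2, c_2 = 0):
  (E0) gamma(0) = phi_1 gamma(1) + phi_2 gamma(2) + c_0
  (E1) gamma(1) = phi_1 gamma(0) + phi_2 gamma(1) + c_1
  (E2) gamma(2) = phi_1 gamma(1) + phi_2 gamma(0)
From (E1): gamma(1) = A gamma(0) + B with
  A = phi_1 / (1 - phi_2) = -0.093 / 0.941 = -0.098831,   B = c_1 / (1 - phi_2) = 0.612 / 0.941 = 0.650372.
Insert (E2) into (E0): gamma(0) (1 - phi_2^2) = phi_1 (1 + phi_2) gamma(1) + c_0.
  phi_1 (1 + phi_2) = (-0.093)(1.059) = -0.098487,   1 - phi_2^2 = 0.996519.
Replace gamma(1) by A gamma(0) + B and collect gamma(0):
  gamma(0) [0.996519 - (-0.098487)(-0.098831)] = (-0.098487)(0.650372) + 2.130356
  gamma(0) * 0.986785 = 2.066303
  gamma(0) = 2.066303 / 0.986785 = 2.093974.
  gamma(1) = A gamma(0) + B = (-0.098831)(2.093974) + (0.650372) = 0.443422.
Therefore gamma(1) = 0.4434 (to 4 decimal places).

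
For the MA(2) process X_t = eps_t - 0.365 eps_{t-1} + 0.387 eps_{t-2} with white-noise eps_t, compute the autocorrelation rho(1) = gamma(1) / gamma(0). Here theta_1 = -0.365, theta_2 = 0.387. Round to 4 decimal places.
\rho(1) = -0.3946

For an MA(q) process with theta_0 = 1, the autocovariance is
  gamma(k) = sigma^2 * sum_{i=0..q-k} theta_i * theta_{i+k},
and rho(k) = gamma(k) / gamma(0). Sigma^2 cancels.
  numerator   = (1)*(-0.365) + (-0.365)*(0.387) = -0.506255.
  denominator = (1)^2 + (-0.365)^2 + (0.387)^2 = 1.282994.
  rho(1) = -0.506255 / 1.282994 = -0.3946.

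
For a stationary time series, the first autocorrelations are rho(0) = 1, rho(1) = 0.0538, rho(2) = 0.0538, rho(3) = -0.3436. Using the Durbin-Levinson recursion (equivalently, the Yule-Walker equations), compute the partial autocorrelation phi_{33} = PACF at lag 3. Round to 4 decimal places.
\phi_{33} = -0.3510

The PACF at lag k is phi_{kk}, the last component of the solution
to the Yule-Walker system G_k phi = r_k where
  (G_k)_{ij} = rho(|i - j|), (r_k)_i = rho(i), i,j = 1..k.
Equivalently, Durbin-Levinson gives phi_{kk} iteratively:
  phi_{11} = rho(1)
  phi_{kk} = [rho(k) - sum_{j=1..k-1} phi_{k-1,j} rho(k-j)]
            / [1 - sum_{j=1..k-1} phi_{k-1,j} rho(j)],
  phi_{k,j} = phi_{k-1,j} - phi_{kk} phi_{k-1,k-j},  j = 1..k-1.
Step k = 1:
  phi_11 = rho(1) = 0.0538.
Step k = 2:
  phi_22 = [rho(2) - phi_11 rho(1)] / [1 - phi_11 rho(1)] = [0.0538 - (0.0538)(0.0538)] / [1 - (0.0538)(0.0538)]
         = 0.05090556 / 0.99710556 = 0.051053.
  Update: phi_21 = phi_11 - phi_22 phi_11 = 0.0538 - (0.051053)(0.0538) = 0.051053.
Step k = 3:
  phi_33 = [rho(3) - phi_21 rho(2) - phi_22 rho(1)] / [1 - phi_21 rho(1) - phi_22 rho(2)]
    numerator   = -0.3436 - (0.051053)(0.0538) - (0.051053)(0.0538) = -0.34909334
    denominator = 1 - (0.051053)(0.0538) - (0.051053)(0.0538) = 0.99450666
  phi_33 = -0.34909334 / 0.99450666 = -0.351.
Therefore phi_{33} = -0.3510.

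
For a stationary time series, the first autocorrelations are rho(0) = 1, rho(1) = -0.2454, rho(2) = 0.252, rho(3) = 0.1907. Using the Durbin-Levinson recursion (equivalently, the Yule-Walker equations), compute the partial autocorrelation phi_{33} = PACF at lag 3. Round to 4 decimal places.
\phi_{33} = 0.3220

The PACF at lag k is phi_{kk}, the last component of the solution
to the Yule-Walker system G_k phi = r_k where
  (G_k)_{ij} = rho(|i - j|), (r_k)_i = rho(i), i,j = 1..k.
Equivalently, Durbin-Levinson gives phi_{kk} iteratively:
  phi_{11} = rho(1)
  phi_{kk} = [rho(k) - sum_{j=1..k-1} phi_{k-1,j} rho(k-j)]
            / [1 - sum_{j=1..k-1} phi_{k-1,j} rho(j)],
  phi_{k,j} = phi_{k-1,j} - phi_{kk} phi_{k-1,k-j},  j = 1..k-1.
Step k = 1:
  phi_11 = rho(1) = -0.2454.
Step k = 2:
  phi_22 = [rho(2) - phi_11 rho(1)] / [1 - phi_11 rho(1)] = [0.252 - (-0.2454)(-0.2454)] / [1 - (-0.2454)(-0.2454)]
         = 0.19177884 / 0.93977884 = 0.204068.
  Update: phi_21 = phi_11 - phi_22 phi_11 = -0.2454 - (0.204068)(-0.2454) = -0.195322.
Step k = 3:
  phi_33 = [rho(3) - phi_21 rho(2) - phi_22 rho(1)] / [1 - phi_21 rho(1) - phi_22 rho(2)]
    numerator   = 0.1907 - (-0.195322)(0.252) - (0.204068)(-0.2454) = 0.28999937
    denominator = 1 - (-0.195322)(-0.2454) - (0.204068)(0.252) = 0.90064291
  phi_33 = 0.28999937 / 0.90064291 = 0.322.
Therefore phi_{33} = 0.3220.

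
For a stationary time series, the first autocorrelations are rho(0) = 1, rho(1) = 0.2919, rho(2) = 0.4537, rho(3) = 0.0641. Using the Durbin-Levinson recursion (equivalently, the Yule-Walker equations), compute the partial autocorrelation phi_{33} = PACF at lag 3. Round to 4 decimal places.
\phi_{33} = -0.1730

The PACF at lag k is phi_{kk}, the last component of the solution
to the Yule-Walker system G_k phi = r_k where
  (G_k)_{ij} = rho(|i - j|), (r_k)_i = rho(i), i,j = 1..k.
Equivalently, Durbin-Levinson gives phi_{kk} iteratively:
  phi_{11} = rho(1)
  phi_{kk} = [rho(k) - sum_{j=1..k-1} phi_{k-1,j} rho(k-j)]
            / [1 - sum_{j=1..k-1} phi_{k-1,j} rho(j)],
  phi_{k,j} = phi_{k-1,j} - phi_{kk} phi_{k-1,k-j},  j = 1..k-1.
Step k = 1:
  phi_11 = rho(1) = 0.2919.
Step k = 2:
  phi_22 = [rho(2) - phi_11 rho(1)] / [1 - phi_11 rho(1)] = [0.4537 - (0.2919)(0.2919)] / [1 - (0.2919)(0.2919)]
         = 0.36849439 / 0.91479439 = 0.402817.
  Update: phi_21 = phi_11 - phi_22 phi_11 = 0.2919 - (0.402817)(0.2919) = 0.174318.
Step k = 3:
  phi_33 = [rho(3) - phi_21 rho(2) - phi_22 rho(1)] / [1 - phi_21 rho(1) - phi_22 rho(2)]
    numerator   = 0.0641 - (0.174318)(0.4537) - (0.402817)(0.2919) = -0.13257017
    denominator = 1 - (0.174318)(0.2919) - (0.402817)(0.4537) = 0.76635872
  phi_33 = -0.13257017 / 0.76635872 = -0.173.
Therefore phi_{33} = -0.1730.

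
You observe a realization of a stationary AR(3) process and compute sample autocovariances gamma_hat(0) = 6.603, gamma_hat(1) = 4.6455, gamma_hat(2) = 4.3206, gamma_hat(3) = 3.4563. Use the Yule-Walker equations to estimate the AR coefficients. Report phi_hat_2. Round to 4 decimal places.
\hat\phi_{2} = 0.3300

The Yule-Walker equations for an AR(p) process read, in matrix form,
  Gamma_p phi = r_p,   with   (Gamma_p)_{ij} = gamma(|i - j|),
                       (r_p)_i = gamma(i),   i,j = 1..p.
Substitute the sample gammas (Toeplitz matrix and right-hand side of size 3):
  Gamma_p = [[6.603, 4.6455, 4.3206], [4.6455, 6.603, 4.6455], [4.3206, 4.6455, 6.603]]
  r_p     = [4.6455, 4.3206, 3.4563]
Written out (R1..R3):
  (R1) 6.603 phi_1 + 4.6455 phi_2 + 4.3206 phi_3 = 4.6455
  (R2) 4.6455 phi_1 + 6.603 phi_2 + 4.6455 phi_3 = 4.3206
  (R3) 4.3206 phi_1 + 4.6455 phi_2 + 6.603 phi_3 = 3.4563
Gaussian elimination:
  R2 <- R2 - (4.6455/6.603) R1 = R2 - (0.703544) R1:  3.334687 phi_2 + 1.605768 phi_3 = 1.052287
  R3 <- R3 - (4.3206/6.603) R1 = R3 - (0.654339) R1:  1.605768 phi_2 + 3.775863 phi_3 = 0.416568
  R3 <- R3 - (1.605768/3.334687) R2 = R3 - (0.481535) R2:  3.00263 phi_3 = -0.090145
Back-substitution:
  phi_hat_3 = -0.090145 / 3.00263 = -0.030022
  phi_hat_2 = (1.052287 - (1.605768)(-0.030022)) / 3.334687 = 0.330015
  phi_hat_1 = (4.6455 - (4.6455)(0.330015) - (4.3206)(-0.030022)) / 6.603 = 0.491009
So phi_hat = [0.4910, 0.3300, -0.0300].
Therefore phi_hat_2 = 0.3300.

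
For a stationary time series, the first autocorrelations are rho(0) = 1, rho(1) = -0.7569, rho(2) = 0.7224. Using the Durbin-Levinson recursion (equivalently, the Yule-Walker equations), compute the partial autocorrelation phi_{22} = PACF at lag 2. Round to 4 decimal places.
\phi_{22} = 0.3500

The PACF at lag k is phi_{kk}, the last component of the solution
to the Yule-Walker system G_k phi = r_k where
  (G_k)_{ij} = rho(|i - j|), (r_k)_i = rho(i), i,j = 1..k.
Equivalently, Durbin-Levinson gives phi_{kk} iteratively:
  phi_{11} = rho(1)
  phi_{kk} = [rho(k) - sum_{j=1..k-1} phi_{k-1,j} rho(k-j)]
            / [1 - sum_{j=1..k-1} phi_{k-1,j} rho(j)],
  phi_{k,j} = phi_{k-1,j} - phi_{kk} phi_{k-1,k-j},  j = 1..k-1.
Step k = 1:
  phi_11 = rho(1) = -0.7569.
Step k = 2:
  phi_22 = [rho(2) - phi_11 rho(1)] / [1 - phi_11 rho(1)] = [0.7224 - (-0.7569)(-0.7569)] / [1 - (-0.7569)(-0.7569)]
         = 0.14950239 / 0.42710239 = 0.35.
Therefore phi_{22} = 0.3500.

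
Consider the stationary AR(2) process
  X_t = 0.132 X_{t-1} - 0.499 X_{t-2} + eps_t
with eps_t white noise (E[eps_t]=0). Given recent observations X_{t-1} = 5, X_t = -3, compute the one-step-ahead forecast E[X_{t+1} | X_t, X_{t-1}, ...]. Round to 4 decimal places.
E[X_{t+1} \mid \mathcal F_t] = -2.8910

For an AR(p) model X_t = c + sum_i phi_i X_{t-i} + eps_t, the
one-step-ahead conditional mean is
  E[X_{t+1} | X_t, ...] = c + sum_i phi_i X_{t+1-i}.
Substitute known values:
  E[X_{t+1} | ...] = (0.132) * (-3) + (-0.499) * (5)
                   = -2.8910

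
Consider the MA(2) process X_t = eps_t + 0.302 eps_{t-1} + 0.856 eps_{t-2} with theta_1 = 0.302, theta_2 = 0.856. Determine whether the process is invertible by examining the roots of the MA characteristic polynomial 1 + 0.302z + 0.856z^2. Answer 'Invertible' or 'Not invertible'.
\text{Invertible}

The MA(q) characteristic polynomial is P(z) = 1 + 0.302z + 0.856z^2.
Invertibility requires all roots to lie outside the unit circle, i.e. |z| > 1 for every root.
Set 1 + (0.302) z + (0.856) z^2 = 0, i.e. a z^2 + b z + c = 0 with a = 0.856, b = 0.302, c = 1.
Discriminant D = b^2 - 4ac = (0.302)^2 - 4*(0.856)*1 = 0.091204 - (3.424) = -3.332796.
D < 0, so the roots are the complex-conjugate pair z = (-b +/- i sqrt(-D)) / (2a) = -0.1764 +/- 1.0664i.
For a conjugate pair |z|^2 = z * conj(z) = (product of roots) = c/a = 1/(0.856) = 1.168224, so |z| = sqrt(1.168224) = 1.0808 for both roots.
Moduli of all roots: 1.0808, 1.0808.
All moduli strictly greater than 1? Yes.
Verdict: Invertible.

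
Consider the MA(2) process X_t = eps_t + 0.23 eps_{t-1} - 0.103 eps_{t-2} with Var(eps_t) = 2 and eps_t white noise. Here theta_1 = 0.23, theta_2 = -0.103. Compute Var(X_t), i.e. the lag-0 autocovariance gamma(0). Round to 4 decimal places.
\gamma(0) = 2.1270

For an MA(q) process X_t = eps_t + sum_i theta_i eps_{t-i} with
Var(eps_t) = sigma^2, the variance is
  gamma(0) = sigma^2 * (1 + sum_i theta_i^2).
  sum_i theta_i^2 = (0.23)^2 + (-0.103)^2 = 0.0529 + 0.010609 = 0.063509.
  gamma(0) = 2 * (1 + 0.063509) = 2 * 1.063509 = 2.127018, which rounds to 2.1270.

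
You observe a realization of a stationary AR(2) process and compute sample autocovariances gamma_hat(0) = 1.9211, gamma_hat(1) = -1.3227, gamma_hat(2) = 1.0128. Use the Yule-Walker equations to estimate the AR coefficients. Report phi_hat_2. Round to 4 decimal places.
\hat\phi_{2} = 0.1011

The Yule-Walker equations for an AR(p) process read, in matrix form,
  Gamma_p phi = r_p,   with   (Gamma_p)_{ij} = gamma(|i - j|),
                       (r_p)_i = gamma(i),   i,j = 1..p.
Substitute the sample gammas (Toeplitz matrix and right-hand side of size 2):
  Gamma_p = [[1.9211, -1.3227], [-1.3227, 1.9211]]
  r_p     = [-1.3227, 1.0128]
Written out:
  1.9211 phi_1 - 1.3227 phi_2 = -1.3227
  -1.3227 phi_1 + 1.9211 phi_2 = 1.0128
Solve by Cramer's rule:
  det = gamma(0)^2 - gamma(1)^2 = (1.9211)^2 - (-1.3227)^2 = 3.69062521 - 1.74953529 = 1.94108992
  phi_hat_1 = [gamma(1) gamma(0) - gamma(1) gamma(2)] / det = [(-1.3227)(1.9211) - (-1.3227)(1.0128)] / 1.94108992 = -1.20140841 / 1.94108992 = -0.6189
  phi_hat_2 = [gamma(0) gamma(2) - gamma(1)^2] / det = [(1.9211)(1.0128) - (-1.3227)^2] / 1.94108992 = 0.19615479 / 1.94108992 = 0.1011
So phi_hat = [-0.6189, 0.1011].
Therefore phi_hat_2 = 0.1011.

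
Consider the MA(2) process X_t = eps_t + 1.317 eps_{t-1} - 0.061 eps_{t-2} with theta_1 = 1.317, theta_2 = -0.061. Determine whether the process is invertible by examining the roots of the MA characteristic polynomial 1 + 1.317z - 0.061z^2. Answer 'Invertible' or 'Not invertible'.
\text{Not invertible}

The MA(q) characteristic polynomial is P(z) = 1 + 1.317z - 0.061z^2.
Invertibility requires all roots to lie outside the unit circle, i.e. |z| > 1 for every root.
Set 1 + (1.317) z + (-0.061) z^2 = 0, i.e. a z^2 + b z + c = 0 with a = -0.061, b = 1.317, c = 1.
Discriminant D = b^2 - 4ac = (1.317)^2 - 4*(-0.061)*1 = 1.734489 - (-0.244) = 1.978489.
D >= 0, so the roots are real: z = (-b +/- sqrt(D)) / (2a) = (-1.317 +/- 1.406588) / (-0.122).
  z_1 = (-1.317 + 1.406588) / (-0.122) = -0.7343,   |z_1| = 0.7343.
  z_2 = (-1.317 - 1.406588) / (-0.122) = 22.3245,   |z_2| = 22.3245.
Moduli of all roots: 0.7343, 22.3245.
All moduli strictly greater than 1? No.
Verdict: Not invertible.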